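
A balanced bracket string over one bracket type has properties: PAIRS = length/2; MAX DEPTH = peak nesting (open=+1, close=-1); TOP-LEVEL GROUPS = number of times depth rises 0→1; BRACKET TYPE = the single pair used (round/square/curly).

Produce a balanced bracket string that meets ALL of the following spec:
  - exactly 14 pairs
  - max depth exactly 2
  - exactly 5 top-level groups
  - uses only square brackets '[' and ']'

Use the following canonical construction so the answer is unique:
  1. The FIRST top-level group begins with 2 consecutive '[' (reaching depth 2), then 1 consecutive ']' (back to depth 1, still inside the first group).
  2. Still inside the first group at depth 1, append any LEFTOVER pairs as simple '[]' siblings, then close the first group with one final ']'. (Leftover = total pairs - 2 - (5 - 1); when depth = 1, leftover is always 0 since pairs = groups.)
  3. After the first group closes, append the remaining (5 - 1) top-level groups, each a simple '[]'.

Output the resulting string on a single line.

Answer: [[][][][][][][][][]][][][][]

Derivation:
Spec: pairs=14 depth=2 groups=5
Leftover pairs = 14 - 2 - (5-1) = 8
First group: deep chain of depth 2 + 8 sibling pairs
Remaining 4 groups: simple '[]' each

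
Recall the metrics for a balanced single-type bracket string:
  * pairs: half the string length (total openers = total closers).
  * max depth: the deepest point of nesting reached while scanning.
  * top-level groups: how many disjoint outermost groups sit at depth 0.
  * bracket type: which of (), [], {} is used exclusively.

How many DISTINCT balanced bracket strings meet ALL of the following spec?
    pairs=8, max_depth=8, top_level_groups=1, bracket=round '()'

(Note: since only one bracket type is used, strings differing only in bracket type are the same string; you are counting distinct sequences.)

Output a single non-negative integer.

Answer: 1

Derivation:
Spec: pairs=8 depth=8 groups=1
Count(depth <= 8) = 429
Count(depth <= 7) = 428
Count(depth == 8) = 429 - 428 = 1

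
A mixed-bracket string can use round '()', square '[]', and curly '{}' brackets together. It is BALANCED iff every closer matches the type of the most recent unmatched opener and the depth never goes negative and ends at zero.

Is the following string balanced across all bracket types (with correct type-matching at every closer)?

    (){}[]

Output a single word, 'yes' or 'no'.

pos 0: push '('; stack = (
pos 1: ')' matches '('; pop; stack = (empty)
pos 2: push '{'; stack = {
pos 3: '}' matches '{'; pop; stack = (empty)
pos 4: push '['; stack = [
pos 5: ']' matches '['; pop; stack = (empty)
end: stack empty → VALID
Verdict: properly nested → yes

Answer: yes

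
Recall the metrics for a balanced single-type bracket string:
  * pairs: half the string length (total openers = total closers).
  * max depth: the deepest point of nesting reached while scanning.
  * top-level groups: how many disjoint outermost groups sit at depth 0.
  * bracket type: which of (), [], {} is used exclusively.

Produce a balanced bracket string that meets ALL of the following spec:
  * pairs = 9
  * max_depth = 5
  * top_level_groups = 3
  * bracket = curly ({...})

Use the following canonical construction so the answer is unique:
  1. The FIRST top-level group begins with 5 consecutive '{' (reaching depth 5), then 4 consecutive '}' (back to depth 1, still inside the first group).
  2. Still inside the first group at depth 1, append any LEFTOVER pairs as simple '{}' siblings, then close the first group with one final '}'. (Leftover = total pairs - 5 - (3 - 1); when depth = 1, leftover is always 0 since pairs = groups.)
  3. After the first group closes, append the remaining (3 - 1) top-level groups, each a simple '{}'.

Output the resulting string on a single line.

Spec: pairs=9 depth=5 groups=3
Leftover pairs = 9 - 5 - (3-1) = 2
First group: deep chain of depth 5 + 2 sibling pairs
Remaining 2 groups: simple '{}' each

Answer: {{{{{}}}}{}{}}{}{}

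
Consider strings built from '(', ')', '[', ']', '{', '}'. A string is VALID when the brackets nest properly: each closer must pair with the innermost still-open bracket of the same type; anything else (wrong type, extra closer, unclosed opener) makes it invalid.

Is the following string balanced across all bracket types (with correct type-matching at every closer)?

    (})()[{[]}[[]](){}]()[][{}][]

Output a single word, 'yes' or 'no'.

pos 0: push '('; stack = (
pos 1: saw closer '}' but top of stack is '(' (expected ')') → INVALID
Verdict: type mismatch at position 1: '}' closes '(' → no

Answer: no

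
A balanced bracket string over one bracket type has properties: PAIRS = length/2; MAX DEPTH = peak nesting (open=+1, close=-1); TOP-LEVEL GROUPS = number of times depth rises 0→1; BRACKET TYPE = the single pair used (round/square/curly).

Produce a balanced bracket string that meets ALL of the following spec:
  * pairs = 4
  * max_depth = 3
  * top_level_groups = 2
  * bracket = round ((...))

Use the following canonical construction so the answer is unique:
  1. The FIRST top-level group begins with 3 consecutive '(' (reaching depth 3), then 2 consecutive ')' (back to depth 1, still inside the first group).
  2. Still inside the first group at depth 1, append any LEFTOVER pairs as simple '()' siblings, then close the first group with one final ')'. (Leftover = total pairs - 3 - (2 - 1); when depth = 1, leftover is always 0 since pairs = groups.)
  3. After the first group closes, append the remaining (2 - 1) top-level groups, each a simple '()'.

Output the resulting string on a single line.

Spec: pairs=4 depth=3 groups=2
Leftover pairs = 4 - 3 - (2-1) = 0
First group: deep chain of depth 3 + 0 sibling pairs
Remaining 1 groups: simple '()' each

Answer: ((()))()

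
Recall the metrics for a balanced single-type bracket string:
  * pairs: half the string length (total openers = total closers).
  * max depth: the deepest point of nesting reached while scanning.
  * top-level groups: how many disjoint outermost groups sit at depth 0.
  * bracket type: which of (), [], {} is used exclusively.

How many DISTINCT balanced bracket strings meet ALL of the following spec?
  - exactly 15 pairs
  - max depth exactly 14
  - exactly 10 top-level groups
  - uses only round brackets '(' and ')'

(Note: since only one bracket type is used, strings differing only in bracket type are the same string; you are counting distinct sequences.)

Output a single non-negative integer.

Answer: 0

Derivation:
Spec: pairs=15 depth=14 groups=10
Count(depth <= 14) = 7752
Count(depth <= 13) = 7752
Count(depth == 14) = 7752 - 7752 = 0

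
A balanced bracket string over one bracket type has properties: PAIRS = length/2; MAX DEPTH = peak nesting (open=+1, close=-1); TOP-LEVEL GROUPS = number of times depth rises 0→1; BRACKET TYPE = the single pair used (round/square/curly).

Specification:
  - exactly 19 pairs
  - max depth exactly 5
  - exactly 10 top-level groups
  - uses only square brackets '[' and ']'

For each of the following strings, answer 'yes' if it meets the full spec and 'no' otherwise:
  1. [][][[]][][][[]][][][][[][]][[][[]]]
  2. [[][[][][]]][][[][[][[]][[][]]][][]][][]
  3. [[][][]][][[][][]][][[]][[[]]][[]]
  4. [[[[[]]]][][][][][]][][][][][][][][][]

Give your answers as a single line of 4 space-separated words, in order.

Answer: no no no yes

Derivation:
String 1 '[][][[]][][][[]][][][][[][]][[][[]]]': depth seq [1 0 1 0 1 2 1 0 1 0 1 0 1 2 1 0 1 0 1 0 1 0 1 2 1 2 1 0 1 2 1 2 3 2 1 0]
  -> pairs=18 depth=3 groups=11 -> no
String 2 '[[][[][][]]][][[][[][[]][[][]]][][]][][]': depth seq [1 2 1 2 3 2 3 2 3 2 1 0 1 0 1 2 1 2 3 2 3 4 3 2 3 4 3 4 3 2 1 2 1 2 1 0 1 0 1 0]
  -> pairs=20 depth=4 groups=5 -> no
String 3 '[[][][]][][[][][]][][[]][[[]]][[]]': depth seq [1 2 1 2 1 2 1 0 1 0 1 2 1 2 1 2 1 0 1 0 1 2 1 0 1 2 3 2 1 0 1 2 1 0]
  -> pairs=17 depth=3 groups=7 -> no
String 4 '[[[[[]]]][][][][][]][][][][][][][][][]': depth seq [1 2 3 4 5 4 3 2 1 2 1 2 1 2 1 2 1 2 1 0 1 0 1 0 1 0 1 0 1 0 1 0 1 0 1 0 1 0]
  -> pairs=19 depth=5 groups=10 -> yes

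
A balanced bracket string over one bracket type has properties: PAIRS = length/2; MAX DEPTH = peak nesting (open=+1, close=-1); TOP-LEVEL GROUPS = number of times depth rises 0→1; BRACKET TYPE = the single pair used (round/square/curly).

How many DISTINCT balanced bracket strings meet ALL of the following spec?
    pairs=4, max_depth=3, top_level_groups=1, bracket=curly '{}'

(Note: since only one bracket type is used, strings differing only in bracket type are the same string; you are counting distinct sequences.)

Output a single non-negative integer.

Spec: pairs=4 depth=3 groups=1
Count(depth <= 3) = 4
Count(depth <= 2) = 1
Count(depth == 3) = 4 - 1 = 3

Answer: 3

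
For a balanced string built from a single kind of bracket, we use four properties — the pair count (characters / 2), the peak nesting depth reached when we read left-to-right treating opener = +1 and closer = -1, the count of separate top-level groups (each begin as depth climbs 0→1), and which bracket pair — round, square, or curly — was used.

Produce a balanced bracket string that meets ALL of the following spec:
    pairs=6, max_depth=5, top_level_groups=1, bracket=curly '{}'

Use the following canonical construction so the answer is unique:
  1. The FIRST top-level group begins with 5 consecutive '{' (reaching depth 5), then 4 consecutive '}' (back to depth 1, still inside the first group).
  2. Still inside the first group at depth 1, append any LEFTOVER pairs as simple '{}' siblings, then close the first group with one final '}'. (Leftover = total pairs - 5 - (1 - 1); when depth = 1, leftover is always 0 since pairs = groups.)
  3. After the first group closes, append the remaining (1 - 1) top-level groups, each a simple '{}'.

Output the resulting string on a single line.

Answer: {{{{{}}}}{}}

Derivation:
Spec: pairs=6 depth=5 groups=1
Leftover pairs = 6 - 5 - (1-1) = 1
First group: deep chain of depth 5 + 1 sibling pairs
Remaining 0 groups: simple '{}' each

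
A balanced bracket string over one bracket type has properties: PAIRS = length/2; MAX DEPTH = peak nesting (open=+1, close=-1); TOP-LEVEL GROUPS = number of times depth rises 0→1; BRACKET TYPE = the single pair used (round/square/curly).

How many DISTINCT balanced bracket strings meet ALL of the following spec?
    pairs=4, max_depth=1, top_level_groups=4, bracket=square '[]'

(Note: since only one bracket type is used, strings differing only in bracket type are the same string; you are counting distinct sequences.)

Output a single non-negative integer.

Spec: pairs=4 depth=1 groups=4
Count(depth <= 1) = 1
Count(depth <= 0) = 0
Count(depth == 1) = 1 - 0 = 1

Answer: 1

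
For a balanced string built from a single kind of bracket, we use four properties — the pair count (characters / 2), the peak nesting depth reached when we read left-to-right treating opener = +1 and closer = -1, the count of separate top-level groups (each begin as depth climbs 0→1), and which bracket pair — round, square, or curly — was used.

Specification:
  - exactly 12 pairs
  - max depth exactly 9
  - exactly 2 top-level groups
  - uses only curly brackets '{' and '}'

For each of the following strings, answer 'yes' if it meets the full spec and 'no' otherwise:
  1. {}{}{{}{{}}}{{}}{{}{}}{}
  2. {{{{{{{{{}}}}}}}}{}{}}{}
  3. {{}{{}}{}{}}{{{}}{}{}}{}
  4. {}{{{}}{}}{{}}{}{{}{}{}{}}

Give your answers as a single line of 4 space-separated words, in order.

String 1 '{}{}{{}{{}}}{{}}{{}{}}{}': depth seq [1 0 1 0 1 2 1 2 3 2 1 0 1 2 1 0 1 2 1 2 1 0 1 0]
  -> pairs=12 depth=3 groups=6 -> no
String 2 '{{{{{{{{{}}}}}}}}{}{}}{}': depth seq [1 2 3 4 5 6 7 8 9 8 7 6 5 4 3 2 1 2 1 2 1 0 1 0]
  -> pairs=12 depth=9 groups=2 -> yes
String 3 '{{}{{}}{}{}}{{{}}{}{}}{}': depth seq [1 2 1 2 3 2 1 2 1 2 1 0 1 2 3 2 1 2 1 2 1 0 1 0]
  -> pairs=12 depth=3 groups=3 -> no
String 4 '{}{{{}}{}}{{}}{}{{}{}{}{}}': depth seq [1 0 1 2 3 2 1 2 1 0 1 2 1 0 1 0 1 2 1 2 1 2 1 2 1 0]
  -> pairs=13 depth=3 groups=5 -> no

Answer: no yes no no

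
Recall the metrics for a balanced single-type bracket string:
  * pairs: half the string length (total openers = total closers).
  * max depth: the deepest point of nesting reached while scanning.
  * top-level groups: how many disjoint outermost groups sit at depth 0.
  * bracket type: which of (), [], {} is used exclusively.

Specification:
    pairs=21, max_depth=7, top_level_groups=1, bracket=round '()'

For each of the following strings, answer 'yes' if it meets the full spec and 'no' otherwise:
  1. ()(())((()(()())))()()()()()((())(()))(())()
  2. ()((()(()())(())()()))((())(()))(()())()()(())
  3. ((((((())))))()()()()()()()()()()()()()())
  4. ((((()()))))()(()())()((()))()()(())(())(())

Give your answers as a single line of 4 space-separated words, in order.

Answer: no no yes no

Derivation:
String 1 '()(())((()(()())))()()()()()((())(()))(())()': depth seq [1 0 1 2 1 0 1 2 3 2 3 4 3 4 3 2 1 0 1 0 1 0 1 0 1 0 1 0 1 2 3 2 1 2 3 2 1 0 1 2 1 0 1 0]
  -> pairs=22 depth=4 groups=11 -> no
String 2 '()((()(()())(())()()))((())(()))(()())()()(())': depth seq [1 0 1 2 3 2 3 4 3 4 3 2 3 4 3 2 3 2 3 2 1 0 1 2 3 2 1 2 3 2 1 0 1 2 1 2 1 0 1 0 1 0 1 2 1 0]
  -> pairs=23 depth=4 groups=7 -> no
String 3 '((((((())))))()()()()()()()()()()()()()())': depth seq [1 2 3 4 5 6 7 6 5 4 3 2 1 2 1 2 1 2 1 2 1 2 1 2 1 2 1 2 1 2 1 2 1 2 1 2 1 2 1 2 1 0]
  -> pairs=21 depth=7 groups=1 -> yes
String 4 '((((()()))))()(()())()((()))()()(())(())(())': depth seq [1 2 3 4 5 4 5 4 3 2 1 0 1 0 1 2 1 2 1 0 1 0 1 2 3 2 1 0 1 0 1 0 1 2 1 0 1 2 1 0 1 2 1 0]
  -> pairs=22 depth=5 groups=10 -> no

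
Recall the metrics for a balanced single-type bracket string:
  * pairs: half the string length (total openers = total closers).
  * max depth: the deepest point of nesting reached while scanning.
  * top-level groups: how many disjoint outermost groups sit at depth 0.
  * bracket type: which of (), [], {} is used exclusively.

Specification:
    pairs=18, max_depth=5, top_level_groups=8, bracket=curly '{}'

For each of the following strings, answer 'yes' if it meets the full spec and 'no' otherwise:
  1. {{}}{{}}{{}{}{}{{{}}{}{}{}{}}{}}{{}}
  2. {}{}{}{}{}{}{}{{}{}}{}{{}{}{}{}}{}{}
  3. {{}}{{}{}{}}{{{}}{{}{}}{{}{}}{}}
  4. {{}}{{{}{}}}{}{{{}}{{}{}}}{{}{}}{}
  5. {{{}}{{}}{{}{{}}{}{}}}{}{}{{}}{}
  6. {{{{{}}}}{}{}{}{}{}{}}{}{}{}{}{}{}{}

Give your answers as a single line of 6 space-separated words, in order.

String 1 '{{}}{{}}{{}{}{}{{{}}{}{}{}{}}{}}{{}}': depth seq [1 2 1 0 1 2 1 0 1 2 1 2 1 2 1 2 3 4 3 2 3 2 3 2 3 2 3 2 1 2 1 0 1 2 1 0]
  -> pairs=18 depth=4 groups=4 -> no
String 2 '{}{}{}{}{}{}{}{{}{}}{}{{}{}{}{}}{}{}': depth seq [1 0 1 0 1 0 1 0 1 0 1 0 1 0 1 2 1 2 1 0 1 0 1 2 1 2 1 2 1 2 1 0 1 0 1 0]
  -> pairs=18 depth=2 groups=12 -> no
String 3 '{{}}{{}{}{}}{{{}}{{}{}}{{}{}}{}}': depth seq [1 2 1 0 1 2 1 2 1 2 1 0 1 2 3 2 1 2 3 2 3 2 1 2 3 2 3 2 1 2 1 0]
  -> pairs=16 depth=3 groups=3 -> no
String 4 '{{}}{{{}{}}}{}{{{}}{{}{}}}{{}{}}{}': depth seq [1 2 1 0 1 2 3 2 3 2 1 0 1 0 1 2 3 2 1 2 3 2 3 2 1 0 1 2 1 2 1 0 1 0]
  -> pairs=17 depth=3 groups=6 -> no
String 5 '{{{}}{{}}{{}{{}}{}{}}}{}{}{{}}{}': depth seq [1 2 3 2 1 2 3 2 1 2 3 2 3 4 3 2 3 2 3 2 1 0 1 0 1 0 1 2 1 0 1 0]
  -> pairs=16 depth=4 groups=5 -> no
String 6 '{{{{{}}}}{}{}{}{}{}{}}{}{}{}{}{}{}{}': depth seq [1 2 3 4 5 4 3 2 1 2 1 2 1 2 1 2 1 2 1 2 1 0 1 0 1 0 1 0 1 0 1 0 1 0 1 0]
  -> pairs=18 depth=5 groups=8 -> yes

Answer: no no no no no yes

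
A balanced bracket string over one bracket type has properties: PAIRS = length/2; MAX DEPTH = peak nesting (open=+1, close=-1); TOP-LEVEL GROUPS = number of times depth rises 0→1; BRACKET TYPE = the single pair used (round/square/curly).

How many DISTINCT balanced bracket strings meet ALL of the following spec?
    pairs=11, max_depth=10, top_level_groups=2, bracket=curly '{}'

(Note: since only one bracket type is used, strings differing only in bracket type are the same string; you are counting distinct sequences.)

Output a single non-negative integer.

Spec: pairs=11 depth=10 groups=2
Count(depth <= 10) = 16796
Count(depth <= 9) = 16794
Count(depth == 10) = 16796 - 16794 = 2

Answer: 2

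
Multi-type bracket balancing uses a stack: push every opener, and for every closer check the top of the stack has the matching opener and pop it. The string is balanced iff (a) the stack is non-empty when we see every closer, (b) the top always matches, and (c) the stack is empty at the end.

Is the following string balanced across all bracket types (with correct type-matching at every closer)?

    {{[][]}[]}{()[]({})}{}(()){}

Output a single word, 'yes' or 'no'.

pos 0: push '{'; stack = {
pos 1: push '{'; stack = {{
pos 2: push '['; stack = {{[
pos 3: ']' matches '['; pop; stack = {{
pos 4: push '['; stack = {{[
pos 5: ']' matches '['; pop; stack = {{
pos 6: '}' matches '{'; pop; stack = {
pos 7: push '['; stack = {[
pos 8: ']' matches '['; pop; stack = {
pos 9: '}' matches '{'; pop; stack = (empty)
pos 10: push '{'; stack = {
pos 11: push '('; stack = {(
pos 12: ')' matches '('; pop; stack = {
pos 13: push '['; stack = {[
pos 14: ']' matches '['; pop; stack = {
pos 15: push '('; stack = {(
pos 16: push '{'; stack = {({
pos 17: '}' matches '{'; pop; stack = {(
pos 18: ')' matches '('; pop; stack = {
pos 19: '}' matches '{'; pop; stack = (empty)
pos 20: push '{'; stack = {
pos 21: '}' matches '{'; pop; stack = (empty)
pos 22: push '('; stack = (
pos 23: push '('; stack = ((
pos 24: ')' matches '('; pop; stack = (
pos 25: ')' matches '('; pop; stack = (empty)
pos 26: push '{'; stack = {
pos 27: '}' matches '{'; pop; stack = (empty)
end: stack empty → VALID
Verdict: properly nested → yes

Answer: yes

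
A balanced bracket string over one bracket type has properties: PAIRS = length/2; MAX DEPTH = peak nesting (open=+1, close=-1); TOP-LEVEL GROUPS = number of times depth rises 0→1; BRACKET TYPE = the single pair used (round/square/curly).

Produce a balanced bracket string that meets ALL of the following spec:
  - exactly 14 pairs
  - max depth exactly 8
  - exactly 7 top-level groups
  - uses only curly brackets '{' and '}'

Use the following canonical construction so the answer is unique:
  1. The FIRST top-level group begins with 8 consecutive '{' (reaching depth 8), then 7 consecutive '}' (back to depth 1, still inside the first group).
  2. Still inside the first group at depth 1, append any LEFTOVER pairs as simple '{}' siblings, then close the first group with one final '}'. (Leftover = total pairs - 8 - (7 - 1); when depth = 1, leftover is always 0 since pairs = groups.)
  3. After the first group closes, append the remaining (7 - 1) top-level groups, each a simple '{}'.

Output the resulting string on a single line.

Answer: {{{{{{{{}}}}}}}}{}{}{}{}{}{}

Derivation:
Spec: pairs=14 depth=8 groups=7
Leftover pairs = 14 - 8 - (7-1) = 0
First group: deep chain of depth 8 + 0 sibling pairs
Remaining 6 groups: simple '{}' each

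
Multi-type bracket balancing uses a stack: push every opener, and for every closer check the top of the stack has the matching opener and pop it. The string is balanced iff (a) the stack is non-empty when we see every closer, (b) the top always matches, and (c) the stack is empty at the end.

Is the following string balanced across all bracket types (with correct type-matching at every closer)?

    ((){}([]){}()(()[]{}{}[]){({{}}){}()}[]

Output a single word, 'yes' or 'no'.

Answer: no

Derivation:
pos 0: push '('; stack = (
pos 1: push '('; stack = ((
pos 2: ')' matches '('; pop; stack = (
pos 3: push '{'; stack = ({
pos 4: '}' matches '{'; pop; stack = (
pos 5: push '('; stack = ((
pos 6: push '['; stack = (([
pos 7: ']' matches '['; pop; stack = ((
pos 8: ')' matches '('; pop; stack = (
pos 9: push '{'; stack = ({
pos 10: '}' matches '{'; pop; stack = (
pos 11: push '('; stack = ((
pos 12: ')' matches '('; pop; stack = (
pos 13: push '('; stack = ((
pos 14: push '('; stack = (((
pos 15: ')' matches '('; pop; stack = ((
pos 16: push '['; stack = (([
pos 17: ']' matches '['; pop; stack = ((
pos 18: push '{'; stack = (({
pos 19: '}' matches '{'; pop; stack = ((
pos 20: push '{'; stack = (({
pos 21: '}' matches '{'; pop; stack = ((
pos 22: push '['; stack = (([
pos 23: ']' matches '['; pop; stack = ((
pos 24: ')' matches '('; pop; stack = (
pos 25: push '{'; stack = ({
pos 26: push '('; stack = ({(
pos 27: push '{'; stack = ({({
pos 28: push '{'; stack = ({({{
pos 29: '}' matches '{'; pop; stack = ({({
pos 30: '}' matches '{'; pop; stack = ({(
pos 31: ')' matches '('; pop; stack = ({
pos 32: push '{'; stack = ({{
pos 33: '}' matches '{'; pop; stack = ({
pos 34: push '('; stack = ({(
pos 35: ')' matches '('; pop; stack = ({
pos 36: '}' matches '{'; pop; stack = (
pos 37: push '['; stack = ([
pos 38: ']' matches '['; pop; stack = (
end: stack still non-empty (() → INVALID
Verdict: unclosed openers at end: ( → no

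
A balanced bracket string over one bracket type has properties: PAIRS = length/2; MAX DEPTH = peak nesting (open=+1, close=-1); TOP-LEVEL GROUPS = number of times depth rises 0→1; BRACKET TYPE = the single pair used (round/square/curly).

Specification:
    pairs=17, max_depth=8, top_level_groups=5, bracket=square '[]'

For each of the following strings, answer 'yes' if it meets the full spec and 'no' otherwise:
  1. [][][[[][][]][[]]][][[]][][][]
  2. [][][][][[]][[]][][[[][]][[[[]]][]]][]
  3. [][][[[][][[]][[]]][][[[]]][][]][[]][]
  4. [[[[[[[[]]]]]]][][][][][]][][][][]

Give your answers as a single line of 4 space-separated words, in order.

String 1 '[][][[[][][]][[]]][][[]][][][]': depth seq [1 0 1 0 1 2 3 2 3 2 3 2 1 2 3 2 1 0 1 0 1 2 1 0 1 0 1 0 1 0]
  -> pairs=15 depth=3 groups=8 -> no
String 2 '[][][][][[]][[]][][[[][]][[[[]]][]]][]': depth seq [1 0 1 0 1 0 1 0 1 2 1 0 1 2 1 0 1 0 1 2 3 2 3 2 1 2 3 4 5 4 3 2 3 2 1 0 1 0]
  -> pairs=19 depth=5 groups=9 -> no
String 3 '[][][[[][][[]][[]]][][[[]]][][]][[]][]': depth seq [1 0 1 0 1 2 3 2 3 2 3 4 3 2 3 4 3 2 1 2 1 2 3 4 3 2 1 2 1 2 1 0 1 2 1 0 1 0]
  -> pairs=19 depth=4 groups=5 -> no
String 4 '[[[[[[[[]]]]]]][][][][][]][][][][]': depth seq [1 2 3 4 5 6 7 8 7 6 5 4 3 2 1 2 1 2 1 2 1 2 1 2 1 0 1 0 1 0 1 0 1 0]
  -> pairs=17 depth=8 groups=5 -> yes

Answer: no no no yes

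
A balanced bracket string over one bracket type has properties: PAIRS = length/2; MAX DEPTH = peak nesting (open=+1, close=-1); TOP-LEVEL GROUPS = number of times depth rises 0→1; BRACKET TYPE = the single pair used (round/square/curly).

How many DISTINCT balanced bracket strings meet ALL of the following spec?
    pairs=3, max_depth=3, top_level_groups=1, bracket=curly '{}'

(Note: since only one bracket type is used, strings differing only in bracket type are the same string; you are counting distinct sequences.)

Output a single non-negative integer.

Spec: pairs=3 depth=3 groups=1
Count(depth <= 3) = 2
Count(depth <= 2) = 1
Count(depth == 3) = 2 - 1 = 1

Answer: 1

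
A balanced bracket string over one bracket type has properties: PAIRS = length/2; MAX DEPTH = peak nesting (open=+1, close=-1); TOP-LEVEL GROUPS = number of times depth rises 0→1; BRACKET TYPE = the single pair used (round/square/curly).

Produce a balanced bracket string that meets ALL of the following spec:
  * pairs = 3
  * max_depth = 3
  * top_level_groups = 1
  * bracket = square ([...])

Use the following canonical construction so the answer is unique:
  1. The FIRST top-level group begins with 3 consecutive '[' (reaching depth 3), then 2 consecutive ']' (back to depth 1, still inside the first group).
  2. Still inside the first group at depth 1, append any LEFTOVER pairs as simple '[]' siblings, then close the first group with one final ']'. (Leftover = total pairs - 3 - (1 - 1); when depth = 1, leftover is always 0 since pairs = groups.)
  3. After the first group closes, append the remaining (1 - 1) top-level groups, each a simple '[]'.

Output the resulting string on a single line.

Spec: pairs=3 depth=3 groups=1
Leftover pairs = 3 - 3 - (1-1) = 0
First group: deep chain of depth 3 + 0 sibling pairs
Remaining 0 groups: simple '[]' each

Answer: [[[]]]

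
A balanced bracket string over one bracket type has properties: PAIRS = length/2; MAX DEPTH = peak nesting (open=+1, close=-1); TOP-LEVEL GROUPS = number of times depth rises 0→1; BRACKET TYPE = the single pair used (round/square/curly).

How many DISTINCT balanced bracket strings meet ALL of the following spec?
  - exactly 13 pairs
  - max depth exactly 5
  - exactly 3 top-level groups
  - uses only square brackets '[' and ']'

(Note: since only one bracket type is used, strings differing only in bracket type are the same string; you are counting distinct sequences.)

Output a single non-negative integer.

Answer: 47607

Derivation:
Spec: pairs=13 depth=5 groups=3
Count(depth <= 5) = 109497
Count(depth <= 4) = 61890
Count(depth == 5) = 109497 - 61890 = 47607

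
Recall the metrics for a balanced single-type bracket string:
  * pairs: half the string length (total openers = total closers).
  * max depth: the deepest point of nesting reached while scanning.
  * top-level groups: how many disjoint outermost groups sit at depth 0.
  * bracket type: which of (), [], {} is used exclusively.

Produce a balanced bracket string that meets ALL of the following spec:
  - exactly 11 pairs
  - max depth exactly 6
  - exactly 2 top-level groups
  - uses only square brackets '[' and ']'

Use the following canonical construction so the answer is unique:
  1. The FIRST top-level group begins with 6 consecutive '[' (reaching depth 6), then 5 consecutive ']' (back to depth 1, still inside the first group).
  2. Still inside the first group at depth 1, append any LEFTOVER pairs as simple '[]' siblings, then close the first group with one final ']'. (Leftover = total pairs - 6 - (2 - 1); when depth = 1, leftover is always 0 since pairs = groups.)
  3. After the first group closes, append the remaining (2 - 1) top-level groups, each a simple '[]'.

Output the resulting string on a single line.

Answer: [[[[[[]]]]][][][][]][]

Derivation:
Spec: pairs=11 depth=6 groups=2
Leftover pairs = 11 - 6 - (2-1) = 4
First group: deep chain of depth 6 + 4 sibling pairs
Remaining 1 groups: simple '[]' each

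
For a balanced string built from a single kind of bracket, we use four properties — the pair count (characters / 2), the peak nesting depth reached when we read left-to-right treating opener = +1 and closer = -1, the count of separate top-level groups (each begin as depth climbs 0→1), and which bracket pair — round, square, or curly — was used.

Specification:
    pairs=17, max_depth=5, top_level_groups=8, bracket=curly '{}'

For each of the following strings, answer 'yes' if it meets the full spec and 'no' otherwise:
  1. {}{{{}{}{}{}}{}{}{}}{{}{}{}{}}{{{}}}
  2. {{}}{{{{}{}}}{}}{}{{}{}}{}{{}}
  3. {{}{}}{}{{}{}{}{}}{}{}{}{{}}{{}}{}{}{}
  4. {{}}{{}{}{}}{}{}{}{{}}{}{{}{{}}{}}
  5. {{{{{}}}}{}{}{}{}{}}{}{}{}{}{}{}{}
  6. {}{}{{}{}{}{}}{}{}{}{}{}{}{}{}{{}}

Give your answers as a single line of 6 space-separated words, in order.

Answer: no no no no yes no

Derivation:
String 1 '{}{{{}{}{}{}}{}{}{}}{{}{}{}{}}{{{}}}': depth seq [1 0 1 2 3 2 3 2 3 2 3 2 1 2 1 2 1 2 1 0 1 2 1 2 1 2 1 2 1 0 1 2 3 2 1 0]
  -> pairs=18 depth=3 groups=4 -> no
String 2 '{{}}{{{{}{}}}{}}{}{{}{}}{}{{}}': depth seq [1 2 1 0 1 2 3 4 3 4 3 2 1 2 1 0 1 0 1 2 1 2 1 0 1 0 1 2 1 0]
  -> pairs=15 depth=4 groups=6 -> no
String 3 '{{}{}}{}{{}{}{}{}}{}{}{}{{}}{{}}{}{}{}': depth seq [1 2 1 2 1 0 1 0 1 2 1 2 1 2 1 2 1 0 1 0 1 0 1 0 1 2 1 0 1 2 1 0 1 0 1 0 1 0]
  -> pairs=19 depth=2 groups=11 -> no
String 4 '{{}}{{}{}{}}{}{}{}{{}}{}{{}{{}}{}}': depth seq [1 2 1 0 1 2 1 2 1 2 1 0 1 0 1 0 1 0 1 2 1 0 1 0 1 2 1 2 3 2 1 2 1 0]
  -> pairs=17 depth=3 groups=8 -> no
String 5 '{{{{{}}}}{}{}{}{}{}}{}{}{}{}{}{}{}': depth seq [1 2 3 4 5 4 3 2 1 2 1 2 1 2 1 2 1 2 1 0 1 0 1 0 1 0 1 0 1 0 1 0 1 0]
  -> pairs=17 depth=5 groups=8 -> yes
String 6 '{}{}{{}{}{}{}}{}{}{}{}{}{}{}{}{{}}': depth seq [1 0 1 0 1 2 1 2 1 2 1 2 1 0 1 0 1 0 1 0 1 0 1 0 1 0 1 0 1 0 1 2 1 0]
  -> pairs=17 depth=2 groups=12 -> no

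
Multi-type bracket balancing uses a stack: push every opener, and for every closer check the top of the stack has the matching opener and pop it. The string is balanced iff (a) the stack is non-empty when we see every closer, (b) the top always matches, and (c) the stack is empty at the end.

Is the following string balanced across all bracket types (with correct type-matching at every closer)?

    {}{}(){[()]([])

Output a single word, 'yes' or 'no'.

Answer: no

Derivation:
pos 0: push '{'; stack = {
pos 1: '}' matches '{'; pop; stack = (empty)
pos 2: push '{'; stack = {
pos 3: '}' matches '{'; pop; stack = (empty)
pos 4: push '('; stack = (
pos 5: ')' matches '('; pop; stack = (empty)
pos 6: push '{'; stack = {
pos 7: push '['; stack = {[
pos 8: push '('; stack = {[(
pos 9: ')' matches '('; pop; stack = {[
pos 10: ']' matches '['; pop; stack = {
pos 11: push '('; stack = {(
pos 12: push '['; stack = {([
pos 13: ']' matches '['; pop; stack = {(
pos 14: ')' matches '('; pop; stack = {
end: stack still non-empty ({) → INVALID
Verdict: unclosed openers at end: { → no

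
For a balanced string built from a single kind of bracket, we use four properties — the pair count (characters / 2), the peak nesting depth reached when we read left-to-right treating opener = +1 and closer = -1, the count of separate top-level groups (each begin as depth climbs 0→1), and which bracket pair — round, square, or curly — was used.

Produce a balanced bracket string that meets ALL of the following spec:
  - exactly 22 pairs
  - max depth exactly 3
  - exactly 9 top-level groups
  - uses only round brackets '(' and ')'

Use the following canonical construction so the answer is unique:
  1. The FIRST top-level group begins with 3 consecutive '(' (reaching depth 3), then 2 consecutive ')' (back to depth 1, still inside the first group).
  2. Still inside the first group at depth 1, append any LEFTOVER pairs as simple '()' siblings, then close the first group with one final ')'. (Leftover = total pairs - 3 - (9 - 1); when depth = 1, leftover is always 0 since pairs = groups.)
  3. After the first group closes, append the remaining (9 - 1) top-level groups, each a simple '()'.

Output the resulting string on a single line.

Spec: pairs=22 depth=3 groups=9
Leftover pairs = 22 - 3 - (9-1) = 11
First group: deep chain of depth 3 + 11 sibling pairs
Remaining 8 groups: simple '()' each

Answer: ((())()()()()()()()()()()())()()()()()()()()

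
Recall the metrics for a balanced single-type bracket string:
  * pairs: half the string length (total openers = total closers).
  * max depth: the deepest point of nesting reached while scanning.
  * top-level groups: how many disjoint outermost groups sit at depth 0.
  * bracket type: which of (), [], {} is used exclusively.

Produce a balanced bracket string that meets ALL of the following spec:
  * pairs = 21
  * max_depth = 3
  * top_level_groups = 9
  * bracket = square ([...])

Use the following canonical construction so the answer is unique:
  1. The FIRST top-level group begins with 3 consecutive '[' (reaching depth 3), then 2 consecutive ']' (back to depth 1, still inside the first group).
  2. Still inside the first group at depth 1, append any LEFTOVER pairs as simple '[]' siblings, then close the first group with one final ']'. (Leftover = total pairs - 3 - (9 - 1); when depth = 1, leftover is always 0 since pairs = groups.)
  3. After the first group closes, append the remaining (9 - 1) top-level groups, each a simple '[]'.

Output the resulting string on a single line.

Spec: pairs=21 depth=3 groups=9
Leftover pairs = 21 - 3 - (9-1) = 10
First group: deep chain of depth 3 + 10 sibling pairs
Remaining 8 groups: simple '[]' each

Answer: [[[]][][][][][][][][][][]][][][][][][][][]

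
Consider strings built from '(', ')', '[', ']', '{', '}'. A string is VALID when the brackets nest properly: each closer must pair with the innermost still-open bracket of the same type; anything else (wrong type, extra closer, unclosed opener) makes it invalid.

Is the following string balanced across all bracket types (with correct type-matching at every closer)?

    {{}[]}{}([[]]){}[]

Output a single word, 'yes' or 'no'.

pos 0: push '{'; stack = {
pos 1: push '{'; stack = {{
pos 2: '}' matches '{'; pop; stack = {
pos 3: push '['; stack = {[
pos 4: ']' matches '['; pop; stack = {
pos 5: '}' matches '{'; pop; stack = (empty)
pos 6: push '{'; stack = {
pos 7: '}' matches '{'; pop; stack = (empty)
pos 8: push '('; stack = (
pos 9: push '['; stack = ([
pos 10: push '['; stack = ([[
pos 11: ']' matches '['; pop; stack = ([
pos 12: ']' matches '['; pop; stack = (
pos 13: ')' matches '('; pop; stack = (empty)
pos 14: push '{'; stack = {
pos 15: '}' matches '{'; pop; stack = (empty)
pos 16: push '['; stack = [
pos 17: ']' matches '['; pop; stack = (empty)
end: stack empty → VALID
Verdict: properly nested → yes

Answer: yes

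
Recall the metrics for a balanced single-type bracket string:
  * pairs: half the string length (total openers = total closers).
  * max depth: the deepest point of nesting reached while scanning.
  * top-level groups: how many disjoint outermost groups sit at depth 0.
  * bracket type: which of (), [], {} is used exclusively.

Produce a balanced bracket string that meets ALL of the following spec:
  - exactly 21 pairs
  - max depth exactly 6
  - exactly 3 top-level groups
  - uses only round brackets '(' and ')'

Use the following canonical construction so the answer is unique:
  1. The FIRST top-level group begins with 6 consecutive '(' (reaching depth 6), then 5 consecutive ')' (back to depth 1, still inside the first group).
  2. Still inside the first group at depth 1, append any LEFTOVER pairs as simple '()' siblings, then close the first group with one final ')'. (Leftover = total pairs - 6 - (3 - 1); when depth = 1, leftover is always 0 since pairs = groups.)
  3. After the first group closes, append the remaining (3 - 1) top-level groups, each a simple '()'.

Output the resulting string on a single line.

Spec: pairs=21 depth=6 groups=3
Leftover pairs = 21 - 6 - (3-1) = 13
First group: deep chain of depth 6 + 13 sibling pairs
Remaining 2 groups: simple '()' each

Answer: (((((()))))()()()()()()()()()()()()())()()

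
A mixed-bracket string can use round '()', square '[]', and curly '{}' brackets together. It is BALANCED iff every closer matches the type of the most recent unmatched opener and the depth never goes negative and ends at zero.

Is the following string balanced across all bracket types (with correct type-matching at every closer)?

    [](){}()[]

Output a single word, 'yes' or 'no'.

pos 0: push '['; stack = [
pos 1: ']' matches '['; pop; stack = (empty)
pos 2: push '('; stack = (
pos 3: ')' matches '('; pop; stack = (empty)
pos 4: push '{'; stack = {
pos 5: '}' matches '{'; pop; stack = (empty)
pos 6: push '('; stack = (
pos 7: ')' matches '('; pop; stack = (empty)
pos 8: push '['; stack = [
pos 9: ']' matches '['; pop; stack = (empty)
end: stack empty → VALID
Verdict: properly nested → yes

Answer: yes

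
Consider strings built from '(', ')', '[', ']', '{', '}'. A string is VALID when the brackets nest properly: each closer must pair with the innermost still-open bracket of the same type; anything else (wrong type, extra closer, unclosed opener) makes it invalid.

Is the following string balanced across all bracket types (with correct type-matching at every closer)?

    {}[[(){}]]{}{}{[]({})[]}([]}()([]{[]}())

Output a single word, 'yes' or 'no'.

Answer: no

Derivation:
pos 0: push '{'; stack = {
pos 1: '}' matches '{'; pop; stack = (empty)
pos 2: push '['; stack = [
pos 3: push '['; stack = [[
pos 4: push '('; stack = [[(
pos 5: ')' matches '('; pop; stack = [[
pos 6: push '{'; stack = [[{
pos 7: '}' matches '{'; pop; stack = [[
pos 8: ']' matches '['; pop; stack = [
pos 9: ']' matches '['; pop; stack = (empty)
pos 10: push '{'; stack = {
pos 11: '}' matches '{'; pop; stack = (empty)
pos 12: push '{'; stack = {
pos 13: '}' matches '{'; pop; stack = (empty)
pos 14: push '{'; stack = {
pos 15: push '['; stack = {[
pos 16: ']' matches '['; pop; stack = {
pos 17: push '('; stack = {(
pos 18: push '{'; stack = {({
pos 19: '}' matches '{'; pop; stack = {(
pos 20: ')' matches '('; pop; stack = {
pos 21: push '['; stack = {[
pos 22: ']' matches '['; pop; stack = {
pos 23: '}' matches '{'; pop; stack = (empty)
pos 24: push '('; stack = (
pos 25: push '['; stack = ([
pos 26: ']' matches '['; pop; stack = (
pos 27: saw closer '}' but top of stack is '(' (expected ')') → INVALID
Verdict: type mismatch at position 27: '}' closes '(' → no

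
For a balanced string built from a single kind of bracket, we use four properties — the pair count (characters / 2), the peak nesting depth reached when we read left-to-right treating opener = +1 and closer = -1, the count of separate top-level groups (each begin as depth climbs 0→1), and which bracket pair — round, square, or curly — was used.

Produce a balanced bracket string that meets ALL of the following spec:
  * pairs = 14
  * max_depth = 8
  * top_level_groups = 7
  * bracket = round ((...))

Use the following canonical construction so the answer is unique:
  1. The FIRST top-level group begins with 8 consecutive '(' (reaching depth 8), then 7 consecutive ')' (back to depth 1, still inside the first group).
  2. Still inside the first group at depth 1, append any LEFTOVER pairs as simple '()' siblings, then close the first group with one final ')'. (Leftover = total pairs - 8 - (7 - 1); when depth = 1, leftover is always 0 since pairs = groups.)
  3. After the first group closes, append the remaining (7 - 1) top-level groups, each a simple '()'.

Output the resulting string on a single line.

Answer: (((((((())))))))()()()()()()

Derivation:
Spec: pairs=14 depth=8 groups=7
Leftover pairs = 14 - 8 - (7-1) = 0
First group: deep chain of depth 8 + 0 sibling pairs
Remaining 6 groups: simple '()' each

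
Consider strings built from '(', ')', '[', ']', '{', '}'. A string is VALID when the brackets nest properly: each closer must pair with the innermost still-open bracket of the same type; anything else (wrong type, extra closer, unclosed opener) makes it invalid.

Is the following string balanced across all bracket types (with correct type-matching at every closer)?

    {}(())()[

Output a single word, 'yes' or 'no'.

Answer: no

Derivation:
pos 0: push '{'; stack = {
pos 1: '}' matches '{'; pop; stack = (empty)
pos 2: push '('; stack = (
pos 3: push '('; stack = ((
pos 4: ')' matches '('; pop; stack = (
pos 5: ')' matches '('; pop; stack = (empty)
pos 6: push '('; stack = (
pos 7: ')' matches '('; pop; stack = (empty)
pos 8: push '['; stack = [
end: stack still non-empty ([) → INVALID
Verdict: unclosed openers at end: [ → no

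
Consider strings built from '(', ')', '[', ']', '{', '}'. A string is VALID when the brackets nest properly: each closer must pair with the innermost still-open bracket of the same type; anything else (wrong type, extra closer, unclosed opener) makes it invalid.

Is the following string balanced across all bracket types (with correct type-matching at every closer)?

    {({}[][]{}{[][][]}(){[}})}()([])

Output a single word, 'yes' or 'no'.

pos 0: push '{'; stack = {
pos 1: push '('; stack = {(
pos 2: push '{'; stack = {({
pos 3: '}' matches '{'; pop; stack = {(
pos 4: push '['; stack = {([
pos 5: ']' matches '['; pop; stack = {(
pos 6: push '['; stack = {([
pos 7: ']' matches '['; pop; stack = {(
pos 8: push '{'; stack = {({
pos 9: '}' matches '{'; pop; stack = {(
pos 10: push '{'; stack = {({
pos 11: push '['; stack = {({[
pos 12: ']' matches '['; pop; stack = {({
pos 13: push '['; stack = {({[
pos 14: ']' matches '['; pop; stack = {({
pos 15: push '['; stack = {({[
pos 16: ']' matches '['; pop; stack = {({
pos 17: '}' matches '{'; pop; stack = {(
pos 18: push '('; stack = {((
pos 19: ')' matches '('; pop; stack = {(
pos 20: push '{'; stack = {({
pos 21: push '['; stack = {({[
pos 22: saw closer '}' but top of stack is '[' (expected ']') → INVALID
Verdict: type mismatch at position 22: '}' closes '[' → no

Answer: no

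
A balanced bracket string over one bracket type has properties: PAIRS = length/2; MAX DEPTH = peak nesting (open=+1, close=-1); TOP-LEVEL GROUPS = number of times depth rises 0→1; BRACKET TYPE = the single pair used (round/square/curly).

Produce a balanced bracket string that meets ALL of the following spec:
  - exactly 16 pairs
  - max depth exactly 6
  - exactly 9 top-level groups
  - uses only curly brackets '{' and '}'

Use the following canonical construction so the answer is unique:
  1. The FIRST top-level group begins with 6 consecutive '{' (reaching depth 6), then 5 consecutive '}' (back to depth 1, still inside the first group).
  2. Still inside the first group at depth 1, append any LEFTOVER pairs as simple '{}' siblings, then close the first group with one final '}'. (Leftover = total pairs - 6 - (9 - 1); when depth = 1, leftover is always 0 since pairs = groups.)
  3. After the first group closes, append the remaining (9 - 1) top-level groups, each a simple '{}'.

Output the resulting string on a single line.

Spec: pairs=16 depth=6 groups=9
Leftover pairs = 16 - 6 - (9-1) = 2
First group: deep chain of depth 6 + 2 sibling pairs
Remaining 8 groups: simple '{}' each

Answer: {{{{{{}}}}}{}{}}{}{}{}{}{}{}{}{}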